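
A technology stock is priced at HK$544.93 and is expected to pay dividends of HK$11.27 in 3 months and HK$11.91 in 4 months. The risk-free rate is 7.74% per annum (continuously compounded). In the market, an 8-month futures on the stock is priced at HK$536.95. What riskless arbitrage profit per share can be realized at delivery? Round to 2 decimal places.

PV(dividends) I = 11.27·e^(−0.0774·3/12) + 11.91·e^(−0.0774·4/12) = 22.6607
Fair futures F* = (S − I)·e^(rT) = (544.93 − 22.6607)·e^0.051600 = 522.2693 × 1.052954 = 549.9255
Market HK$536.95 < fair 549.9255: forward underpriced → reverse cash-and-carry (short the stock, invest proceeds at r, pay the dividends, go long the forward).
Profit at T = |F_mkt − F*| = |536.95 − 549.9255| = HK$12.98 per share

HK$12.98 per share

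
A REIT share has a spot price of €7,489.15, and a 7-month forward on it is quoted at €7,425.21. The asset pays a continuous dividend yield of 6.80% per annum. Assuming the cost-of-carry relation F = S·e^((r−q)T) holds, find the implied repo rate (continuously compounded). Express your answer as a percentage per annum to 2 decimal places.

From F = S·e^((r−q)T): (r − q) = ln(F/S)/T
ln(7425.21/7489.15) = ln(0.991462) = -0.008575
(r − q) = -0.008575 / (7/12) = -0.014700
r = ln(F/S)/T + q = -0.014700 + 0.0680 = 0.053300
r = 5.33%

5.33%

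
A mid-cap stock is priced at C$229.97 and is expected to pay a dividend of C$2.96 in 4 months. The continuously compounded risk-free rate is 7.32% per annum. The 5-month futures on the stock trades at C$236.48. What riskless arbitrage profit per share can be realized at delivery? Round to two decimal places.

PV(dividends) I = 2.96·e^(−0.0732·4/12) = 2.8887
Fair futures F* = (S − I)·e^(rT) = (229.97 − 2.8887)·e^0.030500 = 227.0813 × 1.030970 = 234.1140
Market C$236.48 > fair 234.1140: forward overpriced → cash-and-carry (borrow at r, buy the stock and collect the dividends, short the forward).
Profit at T = |F_mkt − F*| = |236.48 − 234.1140| = C$2.37 per share

C$2.37 per share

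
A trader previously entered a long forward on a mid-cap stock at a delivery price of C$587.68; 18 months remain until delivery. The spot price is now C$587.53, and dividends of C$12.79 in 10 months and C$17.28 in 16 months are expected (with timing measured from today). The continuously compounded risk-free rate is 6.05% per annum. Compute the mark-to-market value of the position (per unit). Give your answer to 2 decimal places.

PV(remaining dividends) I = 12.79·e^(−0.0605·10/12) + 17.28·e^(−0.0605·16/12) = 28.1020
Current forward F = (S − I)·e^(rT) = (587.53 − 28.1020)·e^(0.0605·18/12) = 559.4280 × 1.094995 = 612.5709
Value (long) = (F − K)·e^(−rT) = (612.5709 − 587.68) × 0.913246 = 22.7315
Value = C$22.73

C$22.73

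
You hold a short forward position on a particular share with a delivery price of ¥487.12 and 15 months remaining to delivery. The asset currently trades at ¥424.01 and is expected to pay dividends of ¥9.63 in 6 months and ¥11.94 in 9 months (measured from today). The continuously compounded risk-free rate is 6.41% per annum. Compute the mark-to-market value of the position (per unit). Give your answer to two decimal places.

PV(remaining dividends) I = 9.63·e^(−0.0641·6/12) + 11.94·e^(−0.0641·9/12) = 20.7058
Current forward F = (S − I)·e^(rT) = (424.01 − 20.7058)·e^(0.0641·15/12) = 403.3042 × 1.083422 = 436.9486
Value (long) = (F − K)·e^(−rT) = (436.9486 − 487.12) × 0.923001 = -46.3083
Short position value = −(long value) = ¥46.31

¥46.31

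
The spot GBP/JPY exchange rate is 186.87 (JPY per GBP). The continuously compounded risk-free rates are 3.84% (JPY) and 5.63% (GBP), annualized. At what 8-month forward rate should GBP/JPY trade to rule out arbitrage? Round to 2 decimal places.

F = S·e^((r_JPY − r_GBP)T) = 186.87 · e^((0.0384 − 0.0563) × 8/12)
= 186.87 · e^-0.011933 = 186.87 × 0.988138
F = 184.65 JPY per GBP

184.65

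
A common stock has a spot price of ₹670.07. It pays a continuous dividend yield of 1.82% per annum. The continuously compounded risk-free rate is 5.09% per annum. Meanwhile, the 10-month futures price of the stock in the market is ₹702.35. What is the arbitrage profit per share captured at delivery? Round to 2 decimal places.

Fair futures: F* = S·e^(carry·T), with carry = (r − q) = 0.0509 − 0.0182 = 0.0327
F* = 670.07 · e^(0.0327 × 10/12) = 670.07 · e^0.027250 = 670.07 × 1.027625 = ₹688.5807
Market ₹702.35 > fair ₹688.5807: forward overpriced → cash-and-carry (buy spot, short the forward).
At maturity, profit = |F_mkt − F*| = |702.35 − 688.5807| = ₹13.77 per share

₹13.77 per share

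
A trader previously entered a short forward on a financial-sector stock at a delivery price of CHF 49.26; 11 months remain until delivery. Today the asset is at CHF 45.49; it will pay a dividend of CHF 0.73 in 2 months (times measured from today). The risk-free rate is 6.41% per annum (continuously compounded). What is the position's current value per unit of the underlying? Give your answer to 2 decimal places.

PV(remaining dividends) I = 0.73·e^(−0.0641·2/12) = 0.7222
Current forward F = (S − I)·e^(rT) = (45.49 − 0.7222)·e^(0.0641·11/12) = 44.7678 × 1.060519 = 47.4771
Value (long) = (F − K)·e^(−rT) = (47.4771 − 49.26) × 0.942935 = -1.6812
Short position value = −(long value) = CHF 1.68

CHF 1.68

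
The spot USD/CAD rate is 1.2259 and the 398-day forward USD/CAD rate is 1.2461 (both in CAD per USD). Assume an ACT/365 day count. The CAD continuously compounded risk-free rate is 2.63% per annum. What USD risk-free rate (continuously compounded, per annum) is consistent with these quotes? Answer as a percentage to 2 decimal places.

F = S·e^((r_CAD − r_USD)T) ⇒ r_USD = r_CAD − ln(F/S)/T
ln(1.2461/1.2259) = 0.016343; /(398/365) = 0.014988
r_USD = 0.0263 − 0.014988 = 0.011312
r_USD = 1.13%

1.13%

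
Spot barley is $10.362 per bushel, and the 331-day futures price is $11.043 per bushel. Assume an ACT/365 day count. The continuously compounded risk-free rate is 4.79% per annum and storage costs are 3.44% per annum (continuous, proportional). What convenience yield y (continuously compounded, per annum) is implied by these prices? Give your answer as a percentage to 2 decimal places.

1.21%

F = S·e^((r+u−y)T) ⇒ (r+u−y) = ln(F/S)/T
ln(11.043/10.362) = 0.063651; /T ⇒ 0.070189
y = r + u − ln(F/S)/T = 0.0479 + 0.0344 − 0.070189 = 0.012111
y = 1.21%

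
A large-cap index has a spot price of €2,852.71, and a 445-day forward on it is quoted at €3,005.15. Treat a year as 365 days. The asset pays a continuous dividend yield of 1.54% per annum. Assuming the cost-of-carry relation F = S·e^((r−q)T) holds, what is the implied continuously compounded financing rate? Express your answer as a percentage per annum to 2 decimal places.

5.81%

From F = S·e^((r−q)T): (r − q) = ln(F/S)/T
ln(3005.15/2852.71) = ln(1.053437) = 0.052058
(r − q) = 0.052058 / (445/365) = 0.042699
r = ln(F/S)/T + q = 0.042699 + 0.0154 = 0.058099
r = 5.81%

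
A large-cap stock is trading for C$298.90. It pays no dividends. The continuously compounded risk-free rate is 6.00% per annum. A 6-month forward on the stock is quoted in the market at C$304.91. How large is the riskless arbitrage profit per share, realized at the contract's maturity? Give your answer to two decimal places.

C$3.09 per share

Fair forward: F* = S·e^(carry·T), with carry = r = 0.0600
F* = 298.90 · e^(0.0600 × 6/12) = 298.90 · e^0.030000 = 298.90 × 1.030455 = C$308.0030
Market C$304.91 < fair C$308.0030: forward underpriced → reverse cash-and-carry (short spot, go long the forward).
At maturity, profit = |F_mkt − F*| = |304.91 − 308.0030| = C$3.09 per share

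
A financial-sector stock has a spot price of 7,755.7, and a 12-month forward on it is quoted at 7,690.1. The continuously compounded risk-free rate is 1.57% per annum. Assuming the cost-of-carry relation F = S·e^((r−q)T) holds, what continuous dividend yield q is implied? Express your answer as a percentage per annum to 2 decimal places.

From F = S·e^((r−q)T): (r − q) = ln(F/S)/T
ln(7690.1/7755.7) = ln(0.991542) = -0.008494
(r − q) = -0.008494 / (12/12) = -0.008494
q = r − ln(F/S)/T = 0.0157 + 0.008494 = 0.024194
q = 2.42%

2.42%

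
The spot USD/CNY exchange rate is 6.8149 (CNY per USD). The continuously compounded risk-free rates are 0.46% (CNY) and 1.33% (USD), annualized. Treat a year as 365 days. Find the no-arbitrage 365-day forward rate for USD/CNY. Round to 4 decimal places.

6.7559

F = S·e^((r_CNY − r_USD)T) = 6.8149 · e^((0.0046 − 0.0133) × 365/365)
= 6.8149 · e^-0.008700 = 6.8149 × 0.991338
F = 6.7559 CNY per USD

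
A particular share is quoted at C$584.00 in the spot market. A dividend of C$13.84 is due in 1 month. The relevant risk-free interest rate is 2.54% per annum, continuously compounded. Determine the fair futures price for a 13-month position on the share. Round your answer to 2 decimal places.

PV(dividends) I = 13.84·e^(−0.0254·1/12)
I = 13.8107
F = (S − I)·e^(rT) = (584.00 − 13.8107) · e^(0.0254·13/12)
= 570.1893 · e^0.027517 = 570.1893 × 1.027899 = C$586.10

C$586.10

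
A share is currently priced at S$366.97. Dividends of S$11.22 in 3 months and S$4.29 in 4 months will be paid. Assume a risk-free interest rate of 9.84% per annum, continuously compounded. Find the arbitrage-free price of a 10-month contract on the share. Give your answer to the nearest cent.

PV(dividends) I = 11.22·e^(−0.0984·3/12) + 4.29·e^(−0.0984·4/12)
I = 10.9474 + 4.1516 = 15.0990
F = (S − I)·e^(rT) = (366.97 − 15.0990) · e^(0.0984·10/12)
= 351.8710 · e^0.082000 = 351.8710 × 1.085456 = S$381.94

S$381.94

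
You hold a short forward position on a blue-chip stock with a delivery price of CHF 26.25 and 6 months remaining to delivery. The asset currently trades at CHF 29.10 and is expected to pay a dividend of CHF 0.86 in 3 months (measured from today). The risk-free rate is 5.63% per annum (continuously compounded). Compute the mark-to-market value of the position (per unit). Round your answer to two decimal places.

-CHF 2.73

PV(remaining dividends) I = 0.86·e^(−0.0563·3/12) = 0.8480
Current forward F = (S − I)·e^(rT) = (29.10 − 0.8480)·e^(0.0563·6/12) = 28.2520 × 1.028550 = 29.0586
Value (long) = (F − K)·e^(−rT) = (29.0586 − 26.25) × 0.972243 = 2.7306
Short position value = −(long value) = -CHF 2.73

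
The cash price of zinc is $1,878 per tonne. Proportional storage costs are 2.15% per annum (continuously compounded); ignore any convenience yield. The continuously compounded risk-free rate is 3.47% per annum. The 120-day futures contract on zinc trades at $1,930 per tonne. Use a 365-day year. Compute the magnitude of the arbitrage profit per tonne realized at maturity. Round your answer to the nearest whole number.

$17 per tonne

Fair futures: F* = S·e^(carry·T), with carry = (r + u) = 0.0347 + 0.0215 = 0.0562
F* = 1878 · e^(0.0562 × 120/365) = 1878 · e^0.018477 = 1878 × 1.018649 = $1913.0228
Market $1930 > fair $1913.0228: forward overpriced → cash-and-carry (buy spot, short the forward).
At maturity, profit = |F_mkt − F*| = |1930 − 1913.0228| = $17 per tonne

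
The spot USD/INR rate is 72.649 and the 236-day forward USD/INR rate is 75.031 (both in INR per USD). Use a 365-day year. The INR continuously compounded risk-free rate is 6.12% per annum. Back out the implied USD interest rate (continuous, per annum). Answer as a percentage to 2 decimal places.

1.13%

F = S·e^((r_INR − r_USD)T) ⇒ r_USD = r_INR − ln(F/S)/T
ln(75.031/72.649) = 0.032262; /(236/365) = 0.049897
r_USD = 0.0612 − 0.049897 = 0.011303
r_USD = 1.13%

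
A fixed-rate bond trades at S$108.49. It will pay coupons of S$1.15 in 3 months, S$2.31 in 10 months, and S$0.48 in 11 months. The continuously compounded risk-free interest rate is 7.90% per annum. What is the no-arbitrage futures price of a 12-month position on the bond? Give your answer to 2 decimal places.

PV(coupons) I = 1.15·e^(−0.0790·3/12) + 2.31·e^(−0.0790·10/12) + 0.48·e^(−0.0790·11/12)
I = 1.1275 + 2.1628 + 0.4465 = 3.7368
F = (S − I)·e^(rT) = (108.49 − 3.7368) · e^(0.0790·12/12)
= 104.7532 · e^0.079000 = 104.7532 × 1.082204 = S$113.36

S$113.36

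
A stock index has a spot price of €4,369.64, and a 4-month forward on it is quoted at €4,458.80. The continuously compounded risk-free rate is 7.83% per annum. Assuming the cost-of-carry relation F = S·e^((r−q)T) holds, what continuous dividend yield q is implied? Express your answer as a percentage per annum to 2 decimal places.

1.77%

From F = S·e^((r−q)T): (r − q) = ln(F/S)/T
ln(4458.80/4369.64) = ln(1.020404) = 0.020199
(r − q) = 0.020199 / (4/12) = 0.060597
q = r − ln(F/S)/T = 0.0783 − 0.060597 = 0.017703
q = 1.77%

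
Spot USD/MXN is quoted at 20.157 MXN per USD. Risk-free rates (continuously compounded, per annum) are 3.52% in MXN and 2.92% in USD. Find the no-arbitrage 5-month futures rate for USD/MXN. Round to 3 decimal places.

F = S·e^((r_MXN − r_USD)T) = 20.157 · e^((0.0352 − 0.0292) × 5/12)
= 20.157 · e^0.002500 = 20.157 × 1.002503
F = 20.207 MXN per USD

20.207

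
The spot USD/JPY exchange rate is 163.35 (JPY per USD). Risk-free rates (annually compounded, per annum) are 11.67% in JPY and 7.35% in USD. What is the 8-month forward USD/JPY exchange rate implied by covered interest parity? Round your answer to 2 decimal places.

167.70

By covered interest parity, F = S · (1+r_JPY)^T / (1+r_USD)^T
= 163.35 × 1.076360 / 1.048419 = 163.35 × 1.026651
F = 167.70 JPY per USD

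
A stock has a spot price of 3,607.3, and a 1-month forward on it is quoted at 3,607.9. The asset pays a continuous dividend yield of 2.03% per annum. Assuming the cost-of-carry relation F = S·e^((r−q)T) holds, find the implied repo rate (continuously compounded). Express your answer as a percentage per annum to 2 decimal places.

2.23%

From F = S·e^((r−q)T): (r − q) = ln(F/S)/T
ln(3607.9/3607.3) = ln(1.000166) = 0.000166
(r − q) = 0.000166 / (1/12) = 0.001992
r = ln(F/S)/T + q = 0.001992 + 0.0203 = 0.022292
r = 2.23%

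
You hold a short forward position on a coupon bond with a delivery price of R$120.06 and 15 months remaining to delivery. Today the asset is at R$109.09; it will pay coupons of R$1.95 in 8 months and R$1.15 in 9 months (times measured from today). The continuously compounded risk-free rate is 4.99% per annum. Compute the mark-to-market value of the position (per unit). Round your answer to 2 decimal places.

R$6.70

PV(remaining coupons) I = 1.95·e^(−0.0499·8/12) + 1.15·e^(−0.0499·9/12) = 2.9940
Current forward F = (S − I)·e^(rT) = (109.09 − 2.9940)·e^(0.0499·15/12) = 106.0960 × 1.064361 = 112.9244
Value (long) = (F − K)·e^(−rT) = (112.9244 − 120.06) × 0.939530 = -6.7041
Short position value = −(long value) = R$6.70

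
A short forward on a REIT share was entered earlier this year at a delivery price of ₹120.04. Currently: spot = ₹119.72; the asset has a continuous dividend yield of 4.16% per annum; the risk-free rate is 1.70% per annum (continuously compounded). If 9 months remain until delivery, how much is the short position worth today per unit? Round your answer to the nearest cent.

Current fair forward for the remaining 9 months: F = S·e^((r − q)·T), (r − q) = 0.0170 − 0.0416 = -0.0246
F = 119.72 · e^(-0.0246 × 9/12) = 119.72 × 0.981719 = 117.5314
Value of long forward = (F − K)·e^(−rT) = (117.5314 − 120.04) · e^(−0.0170·9/12)
= -2.5086 × 0.987331 = -2.48
Short position value = −(long value) = ₹2.48

₹2.48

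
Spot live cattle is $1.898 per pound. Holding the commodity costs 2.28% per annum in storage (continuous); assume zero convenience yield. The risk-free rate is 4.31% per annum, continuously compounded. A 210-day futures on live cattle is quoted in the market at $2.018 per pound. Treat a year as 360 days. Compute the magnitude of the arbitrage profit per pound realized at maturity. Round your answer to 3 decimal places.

Fair futures: F* = S·e^(carry·T), with carry = (r + u) = 0.0431 + 0.0228 = 0.0659
F* = 1.898 · e^(0.0659 × 210/360) = 1.898 · e^0.038442 = 1.898 × 1.039190 = $1.9724
Market $2.018 > fair $1.9724: forward overpriced → cash-and-carry (buy spot, short the forward).
At maturity, profit = |F_mkt − F*| = |2.018 − 1.9724| = $0.046 per pound

$0.046 per pound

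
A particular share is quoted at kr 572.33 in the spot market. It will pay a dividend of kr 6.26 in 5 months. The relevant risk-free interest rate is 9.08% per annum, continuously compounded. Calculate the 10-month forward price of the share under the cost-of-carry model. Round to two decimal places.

PV(dividends) I = 6.26·e^(−0.0908·5/12)
I = 6.0276
F = (S − I)·e^(rT) = (572.33 − 6.0276) · e^(0.0908·10/12)
= 566.3024 · e^0.075667 = 566.3024 × 1.078603 = kr 610.82

kr 610.82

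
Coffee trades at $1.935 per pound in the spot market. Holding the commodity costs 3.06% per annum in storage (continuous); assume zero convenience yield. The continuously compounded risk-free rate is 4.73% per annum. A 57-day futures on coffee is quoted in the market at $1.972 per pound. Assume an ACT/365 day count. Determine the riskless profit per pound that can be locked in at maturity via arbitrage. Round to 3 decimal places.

Fair futures: F* = S·e^(carry·T), with carry = (r + u) = 0.0473 + 0.0306 = 0.0779
F* = 1.935 · e^(0.0779 × 57/365) = 1.935 · e^0.012165 = 1.935 × 1.012239 = $1.9587
Market $1.972 > fair $1.9587: forward overpriced → cash-and-carry (buy spot, short the forward).
At maturity, profit = |F_mkt − F*| = |1.972 − 1.9587| = $0.013 per pound

$0.013 per pound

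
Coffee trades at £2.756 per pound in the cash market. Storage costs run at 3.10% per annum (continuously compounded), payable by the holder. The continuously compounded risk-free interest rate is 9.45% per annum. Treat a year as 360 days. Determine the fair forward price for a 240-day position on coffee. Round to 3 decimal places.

Net carry = r + u − y = 0.0945 + 0.0310 − 0.0000 = 0.1255
F = S·e^((r+u−y)T) = 2.756 · e^(0.1255 × 240/360) = 2.756 · e^0.083667
= 2.756 × 1.087267 = £2.997 per pound

£2.997 per pound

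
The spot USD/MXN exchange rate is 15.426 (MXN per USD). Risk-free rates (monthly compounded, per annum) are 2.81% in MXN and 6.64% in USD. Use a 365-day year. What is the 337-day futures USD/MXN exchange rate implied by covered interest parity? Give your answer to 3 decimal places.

14.892

By covered interest parity, F = S · (1+r_MXN/12)^(12T) / (1+r_USD/12)^(12T)
= 15.426 × 1.026253 / 1.063045 = 15.426 × 0.965390
F = 14.892 MXN per USD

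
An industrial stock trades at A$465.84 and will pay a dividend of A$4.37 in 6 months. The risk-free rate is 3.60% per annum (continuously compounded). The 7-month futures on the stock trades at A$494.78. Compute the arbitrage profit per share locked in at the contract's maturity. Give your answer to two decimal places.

PV(dividends) I = 4.37·e^(−0.0360·6/12) = 4.2920
Fair futures F* = (S − I)·e^(rT) = (465.84 − 4.2920)·e^0.021000 = 461.5480 × 1.021222 = 471.3430
Market A$494.78 > fair 471.3430: forward overpriced → cash-and-carry (borrow at r, buy the stock and collect the dividends, short the forward).
Profit at T = |F_mkt − F*| = |494.78 − 471.3430| = A$23.44 per share

A$23.44 per share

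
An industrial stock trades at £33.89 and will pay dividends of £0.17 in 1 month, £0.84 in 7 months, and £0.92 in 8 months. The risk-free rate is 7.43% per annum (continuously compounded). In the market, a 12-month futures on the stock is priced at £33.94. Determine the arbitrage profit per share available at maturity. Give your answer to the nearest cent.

PV(dividends) I = 0.17·e^(−0.0743·1/12) + 0.84·e^(−0.0743·7/12) + 0.92·e^(−0.0743·8/12) = 1.8489
Fair futures F* = (S − I)·e^(rT) = (33.89 − 1.8489)·e^0.074300 = 32.0411 × 1.077130 = 34.5124
Market £33.94 < fair 34.5124: forward underpriced → reverse cash-and-carry (short the stock, invest proceeds at r, pay the dividends, go long the forward).
Profit at T = |F_mkt − F*| = |33.94 − 34.5124| = £0.57 per share

£0.57 per share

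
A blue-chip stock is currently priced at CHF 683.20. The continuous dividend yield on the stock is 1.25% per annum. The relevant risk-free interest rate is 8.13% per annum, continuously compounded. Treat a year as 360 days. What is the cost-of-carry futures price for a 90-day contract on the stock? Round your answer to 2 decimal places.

CHF 695.05

F = S·e^((r − q)T) = 683.20 · e^((0.0813 − 0.0125) × 90/360)
= 683.20 · e^0.017200 = 683.20 × 1.017349
F = CHF 695.05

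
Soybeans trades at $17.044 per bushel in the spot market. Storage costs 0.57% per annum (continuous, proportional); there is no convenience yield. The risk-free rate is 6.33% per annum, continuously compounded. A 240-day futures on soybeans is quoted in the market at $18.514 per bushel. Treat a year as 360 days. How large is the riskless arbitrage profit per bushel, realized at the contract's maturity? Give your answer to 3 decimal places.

Fair futures: F* = S·e^(carry·T), with carry = (r + u) = 0.0633 + 0.0057 = 0.0690
F* = 17.044 · e^(0.0690 × 240/360) = 17.044 · e^0.046000 = 17.044 × 1.047074 = $17.8463
Market $18.514 > fair $17.8463: forward overpriced → cash-and-carry (buy spot, short the forward).
At maturity, profit = |F_mkt − F*| = |18.514 − 17.8463| = $0.668 per bushel

$0.668 per bushel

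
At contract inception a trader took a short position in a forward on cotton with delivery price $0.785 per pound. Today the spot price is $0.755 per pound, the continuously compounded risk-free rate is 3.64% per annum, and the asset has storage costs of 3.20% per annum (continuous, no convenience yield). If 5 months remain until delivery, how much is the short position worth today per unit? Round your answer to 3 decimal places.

$0.008 per pound

Current fair forward for the remaining 5 months: F = S·e^((r + u)·T), (r + u) = 0.0364 + 0.0320 = 0.0684
F = 0.755 · e^(0.0684 × 5/12) = 0.755 × 1.028910 = 0.7768
Value of long forward = (F − K)·e^(−rT) = (0.7768 − 0.785) · e^(−0.0364·5/12)
= -0.0082 × 0.984948 = -0.008
Short position value = −(long value) = $0.008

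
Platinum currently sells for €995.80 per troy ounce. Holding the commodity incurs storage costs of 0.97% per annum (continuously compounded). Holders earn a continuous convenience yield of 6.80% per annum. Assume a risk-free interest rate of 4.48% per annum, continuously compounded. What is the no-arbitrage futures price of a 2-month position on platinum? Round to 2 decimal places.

€993.56 per troy ounce

Net carry = r + u − y = 0.0448 + 0.0097 − 0.0680 = -0.0135
F = S·e^((r+u−y)T) = 995.80 · e^(-0.0135 × 2/12) = 995.80 · e^-0.002250
= 995.80 × 0.997753 = €993.56 per troy ounce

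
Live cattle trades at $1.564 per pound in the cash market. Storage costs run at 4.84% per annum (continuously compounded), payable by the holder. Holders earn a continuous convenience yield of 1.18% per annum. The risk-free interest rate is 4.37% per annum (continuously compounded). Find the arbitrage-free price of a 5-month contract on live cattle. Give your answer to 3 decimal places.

$1.617 per pound

Net carry = r + u − y = 0.0437 + 0.0484 − 0.0118 = 0.0803
F = S·e^((r+u−y)T) = 1.564 · e^(0.0803 × 5/12) = 1.564 · e^0.033458
= 1.564 × 1.034024 = $1.617 per pound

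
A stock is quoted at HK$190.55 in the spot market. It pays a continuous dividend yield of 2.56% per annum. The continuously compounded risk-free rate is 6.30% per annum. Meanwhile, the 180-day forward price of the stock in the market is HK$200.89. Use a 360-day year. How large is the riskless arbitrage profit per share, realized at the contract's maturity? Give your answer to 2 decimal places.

Fair forward: F* = S·e^(carry·T), with carry = (r − q) = 0.0630 − 0.0256 = 0.0374
F* = 190.55 · e^(0.0374 × 180/360) = 190.55 · e^0.018700 = 190.55 × 1.018876 = HK$194.1468
Market HK$200.89 > fair HK$194.1468: forward overpriced → cash-and-carry (buy spot, short the forward).
At maturity, profit = |F_mkt − F*| = |200.89 − 194.1468| = HK$6.74 per share

HK$6.74 per share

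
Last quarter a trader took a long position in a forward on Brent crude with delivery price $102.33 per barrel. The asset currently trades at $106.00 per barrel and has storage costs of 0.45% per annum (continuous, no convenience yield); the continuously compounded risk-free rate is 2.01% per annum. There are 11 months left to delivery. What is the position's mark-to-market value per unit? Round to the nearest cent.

$5.98 per barrel

Current fair forward for the remaining 11 months: F = S·e^((r + u)·T), (r + u) = 0.0201 + 0.0045 = 0.0246
F = 106.00 · e^(0.0246 × 11/12) = 106.00 × 1.022806 = 108.4174
Value of long forward = (F − K)·e^(−rT) = (108.4174 − 102.33) · e^(−0.0201·11/12)
= 6.0874 × 0.981744 = 5.98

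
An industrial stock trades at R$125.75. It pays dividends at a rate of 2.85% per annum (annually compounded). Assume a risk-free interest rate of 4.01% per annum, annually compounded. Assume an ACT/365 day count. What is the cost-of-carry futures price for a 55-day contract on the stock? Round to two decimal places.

R$125.96

F = S · (1+r)^T / (1+q)^T
= 125.75 × 1.005942 / 1.004243 = 125.75 × 1.001692
F = R$125.96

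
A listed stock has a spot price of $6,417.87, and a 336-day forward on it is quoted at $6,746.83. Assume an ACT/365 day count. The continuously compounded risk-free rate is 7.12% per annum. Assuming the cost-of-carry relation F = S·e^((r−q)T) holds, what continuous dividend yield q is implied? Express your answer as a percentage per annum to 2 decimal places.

1.69%

From F = S·e^((r−q)T): (r − q) = ln(F/S)/T
ln(6746.83/6417.87) = ln(1.051257) = 0.049987
(r − q) = 0.049987 / (336/365) = 0.054301
q = r − ln(F/S)/T = 0.0712 − 0.054301 = 0.016899
q = 1.69%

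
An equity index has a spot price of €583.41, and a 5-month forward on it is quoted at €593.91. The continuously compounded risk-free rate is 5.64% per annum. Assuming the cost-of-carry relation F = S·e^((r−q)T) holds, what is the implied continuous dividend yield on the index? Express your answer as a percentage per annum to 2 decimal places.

From F = S·e^((r−q)T): (r − q) = ln(F/S)/T
ln(593.91/583.41) = ln(1.017998) = 0.017838
(r − q) = 0.017838 / (5/12) = 0.042811
q = r − ln(F/S)/T = 0.0564 − 0.042811 = 0.013589
q = 1.36%

1.36%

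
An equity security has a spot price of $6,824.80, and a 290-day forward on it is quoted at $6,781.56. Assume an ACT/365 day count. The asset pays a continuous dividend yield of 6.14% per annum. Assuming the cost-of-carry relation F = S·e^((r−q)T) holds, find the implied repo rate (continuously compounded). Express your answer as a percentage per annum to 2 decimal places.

From F = S·e^((r−q)T): (r − q) = ln(F/S)/T
ln(6781.56/6824.80) = ln(0.993664) = -0.006356
(r − q) = -0.006356 / (290/365) = -0.008000
r = ln(F/S)/T + q = -0.008000 + 0.0614 = 0.053400
r = 5.34%

5.34%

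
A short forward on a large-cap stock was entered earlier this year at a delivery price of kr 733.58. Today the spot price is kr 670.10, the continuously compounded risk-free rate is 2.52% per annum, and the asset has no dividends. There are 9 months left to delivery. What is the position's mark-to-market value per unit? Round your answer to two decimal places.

kr 49.75

Current fair forward for the remaining 9 months: F = S·e^(r·T), r = 0.0252
F = 670.10 · e^(0.0252 × 9/12) = 670.10 × 1.019080 = 682.8855
Value of long forward = (F − K)·e^(−rT) = (682.8855 − 733.58) · e^(−0.0252·9/12)
= -50.6945 × 0.981277 = -49.75
Short position value = −(long value) = kr 49.75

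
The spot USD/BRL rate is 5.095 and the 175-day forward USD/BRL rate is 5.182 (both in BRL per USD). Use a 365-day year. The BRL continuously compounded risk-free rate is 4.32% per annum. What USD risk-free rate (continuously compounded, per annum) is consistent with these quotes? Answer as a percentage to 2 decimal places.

0.79%

F = S·e^((r_BRL − r_USD)T) ⇒ r_USD = r_BRL − ln(F/S)/T
ln(5.182/5.095) = 0.016931; /(175/365) = 0.035313
r_USD = 0.0432 − 0.035313 = 0.007887
r_USD = 0.79%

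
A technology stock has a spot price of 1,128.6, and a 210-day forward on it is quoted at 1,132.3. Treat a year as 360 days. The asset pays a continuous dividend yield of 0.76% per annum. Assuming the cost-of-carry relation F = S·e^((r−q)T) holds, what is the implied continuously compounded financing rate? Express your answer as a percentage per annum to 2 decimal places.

1.32%

From F = S·e^((r−q)T): (r − q) = ln(F/S)/T
ln(1132.3/1128.6) = ln(1.003278) = 0.003273
(r − q) = 0.003273 / (210/360) = 0.005611
r = ln(F/S)/T + q = 0.005611 + 0.0076 = 0.013211
r = 1.32%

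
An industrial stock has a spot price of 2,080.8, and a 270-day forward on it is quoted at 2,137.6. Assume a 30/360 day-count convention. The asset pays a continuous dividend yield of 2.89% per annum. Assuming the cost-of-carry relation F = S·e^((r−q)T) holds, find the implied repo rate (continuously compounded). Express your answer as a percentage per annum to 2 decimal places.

From F = S·e^((r−q)T): (r − q) = ln(F/S)/T
ln(2137.6/2080.8) = ln(1.027297) = 0.026931
(r − q) = 0.026931 / (270/360) = 0.035908
r = ln(F/S)/T + q = 0.035908 + 0.0289 = 0.064808
r = 6.48%

6.48%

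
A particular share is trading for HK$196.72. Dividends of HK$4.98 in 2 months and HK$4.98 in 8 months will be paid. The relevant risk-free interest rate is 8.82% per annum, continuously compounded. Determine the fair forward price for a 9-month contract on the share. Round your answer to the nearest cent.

HK$199.91

PV(dividends) I = 4.98·e^(−0.0882·2/12) + 4.98·e^(−0.0882·8/12)
I = 4.9073 + 4.6956 = 9.6029
F = (S − I)·e^(rT) = (196.72 − 9.6029) · e^(0.0882·9/12)
= 187.1171 · e^0.066150 = 187.1171 × 1.068387 = HK$199.91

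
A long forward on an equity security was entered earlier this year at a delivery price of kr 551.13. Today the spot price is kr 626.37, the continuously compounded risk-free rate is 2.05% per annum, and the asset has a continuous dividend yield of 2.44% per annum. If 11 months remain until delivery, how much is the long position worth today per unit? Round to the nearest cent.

Current fair forward for the remaining 11 months: F = S·e^((r − q)·T), (r − q) = 0.0205 − 0.0244 = -0.0039
F = 626.37 · e^(-0.0039 × 11/12) = 626.37 × 0.996431 = 624.1345
Value of long forward = (F − K)·e^(−rT) = (624.1345 − 551.13) · e^(−0.0205·11/12)
= 73.0045 × 0.981384 = 71.65

kr 71.65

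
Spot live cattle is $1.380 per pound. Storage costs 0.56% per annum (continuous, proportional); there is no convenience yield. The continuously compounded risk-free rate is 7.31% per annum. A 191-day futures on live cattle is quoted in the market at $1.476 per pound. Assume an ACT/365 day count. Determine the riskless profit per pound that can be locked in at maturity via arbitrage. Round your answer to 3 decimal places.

$0.038 per pound

Fair futures: F* = S·e^(carry·T), with carry = (r + u) = 0.0731 + 0.0056 = 0.0787
F* = 1.380 · e^(0.0787 × 191/365) = 1.380 · e^0.041183 = 1.380 × 1.042043 = $1.4380
Market $1.476 > fair $1.4380: forward overpriced → cash-and-carry (buy spot, short the forward).
At maturity, profit = |F_mkt − F*| = |1.476 − 1.4380| = $0.038 per pound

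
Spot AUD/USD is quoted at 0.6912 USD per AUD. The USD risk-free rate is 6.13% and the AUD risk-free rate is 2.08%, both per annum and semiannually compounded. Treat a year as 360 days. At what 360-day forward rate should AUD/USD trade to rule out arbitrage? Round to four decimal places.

0.7192

By covered interest parity, F = S · (1+r_USD/2)^(2T) / (1+r_AUD/2)^(2T)
= 0.6912 × 1.062239 / 1.020908 = 0.6912 × 1.040485
F = 0.7192 USD per AUD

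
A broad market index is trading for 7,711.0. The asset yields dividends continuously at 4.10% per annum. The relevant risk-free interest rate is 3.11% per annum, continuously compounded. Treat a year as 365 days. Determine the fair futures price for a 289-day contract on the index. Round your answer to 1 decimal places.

7,650.8

F = S·e^((r − q)T) = 7711.0 · e^((0.0311 − 0.0410) × 289/365)
= 7711.0 · e^-0.007839 = 7711.0 × 0.992192
F = 7,650.8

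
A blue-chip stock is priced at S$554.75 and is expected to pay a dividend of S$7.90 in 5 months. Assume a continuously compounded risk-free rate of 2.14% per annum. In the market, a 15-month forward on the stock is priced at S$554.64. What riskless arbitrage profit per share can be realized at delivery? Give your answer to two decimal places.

S$7.11 per share

PV(dividends) I = 7.90·e^(−0.0214·5/12) = 7.8299
Fair forward F* = (S − I)·e^(rT) = (554.75 − 7.8299)·e^0.026750 = 546.9201 × 1.027111 = 561.7477
Market S$554.64 < fair 561.7477: forward underpriced → reverse cash-and-carry (short the stock, invest proceeds at r, pay the dividends, go long the forward).
Profit at T = |F_mkt − F*| = |554.64 − 561.7477| = S$7.11 per share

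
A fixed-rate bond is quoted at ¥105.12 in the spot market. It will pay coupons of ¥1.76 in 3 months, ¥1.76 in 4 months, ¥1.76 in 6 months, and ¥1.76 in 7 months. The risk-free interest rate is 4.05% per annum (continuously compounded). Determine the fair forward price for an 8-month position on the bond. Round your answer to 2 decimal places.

PV(coupons) I = 1.76·e^(−0.0405·3/12) + 1.76·e^(−0.0405·4/12) + 1.76·e^(−0.0405·6/12) + 1.76·e^(−0.0405·7/12)
I = 1.7423 + 1.7364 + 1.7247 + 1.7189 = 6.9223
F = (S − I)·e^(rT) = (105.12 − 6.9223) · e^(0.0405·8/12)
= 98.1977 · e^0.027000 = 98.1977 × 1.027368 = ¥100.89

¥100.89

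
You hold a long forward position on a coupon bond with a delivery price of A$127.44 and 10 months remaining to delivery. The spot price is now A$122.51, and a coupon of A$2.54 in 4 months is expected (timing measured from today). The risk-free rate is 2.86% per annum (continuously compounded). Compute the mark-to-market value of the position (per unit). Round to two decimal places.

PV(remaining coupons) I = 2.54·e^(−0.0286·4/12) = 2.5159
Current forward F = (S − I)·e^(rT) = (122.51 − 2.5159)·e^(0.0286·10/12) = 119.9941 × 1.024120 = 122.8884
Value (long) = (F − K)·e^(−rT) = (122.8884 − 127.44) × 0.976448 = -4.4444
Value = -A$4.44

-A$4.44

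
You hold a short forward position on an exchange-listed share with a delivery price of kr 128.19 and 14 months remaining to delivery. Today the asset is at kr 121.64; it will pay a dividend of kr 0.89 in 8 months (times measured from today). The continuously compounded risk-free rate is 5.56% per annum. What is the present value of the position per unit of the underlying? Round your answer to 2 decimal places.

-kr 0.64

PV(remaining dividends) I = 0.89·e^(−0.0556·8/12) = 0.8576
Current forward F = (S − I)·e^(rT) = (121.64 − 0.8576)·e^(0.0556·14/12) = 120.7824 × 1.067017 = 128.8769
Value (long) = (F − K)·e^(−rT) = (128.8769 − 128.19) × 0.937192 = 0.6438
Short position value = −(long value) = -kr 0.64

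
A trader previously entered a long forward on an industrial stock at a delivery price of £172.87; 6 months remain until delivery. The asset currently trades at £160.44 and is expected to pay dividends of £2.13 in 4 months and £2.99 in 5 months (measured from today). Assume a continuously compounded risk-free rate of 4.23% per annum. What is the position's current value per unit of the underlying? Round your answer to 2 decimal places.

-£13.85

PV(remaining dividends) I = 2.13·e^(−0.0423·4/12) + 2.99·e^(−0.0423·5/12) = 5.0379
Current forward F = (S − I)·e^(rT) = (160.44 − 5.0379)·e^(0.0423·6/12) = 155.4021 × 1.021375 = 158.7238
Value (long) = (F − K)·e^(−rT) = (158.7238 − 172.87) × 0.979072 = -13.8501
Value = -£13.85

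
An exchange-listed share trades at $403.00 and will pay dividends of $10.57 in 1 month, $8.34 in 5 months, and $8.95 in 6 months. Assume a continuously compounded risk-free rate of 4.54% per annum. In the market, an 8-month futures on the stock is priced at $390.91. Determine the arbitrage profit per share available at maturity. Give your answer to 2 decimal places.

$3.83 per share

PV(dividends) I = 10.57·e^(−0.0454·1/12) + 8.34·e^(−0.0454·5/12) + 8.95·e^(−0.0454·6/12) = 27.4629
Fair futures F* = (S − I)·e^(rT) = (403.00 − 27.4629)·e^0.030267 = 375.5371 × 1.030730 = 387.0774
Market $390.91 > fair 387.0774: forward overpriced → cash-and-carry (borrow at r, buy the stock and collect the dividends, short the forward).
Profit at T = |F_mkt − F*| = |390.91 − 387.0774| = $3.83 per share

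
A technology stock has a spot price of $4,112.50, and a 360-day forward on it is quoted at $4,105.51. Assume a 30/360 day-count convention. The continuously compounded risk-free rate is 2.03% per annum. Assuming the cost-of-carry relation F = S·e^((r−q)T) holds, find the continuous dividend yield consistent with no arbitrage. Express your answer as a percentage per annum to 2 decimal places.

From F = S·e^((r−q)T): (r − q) = ln(F/S)/T
ln(4105.51/4112.50) = ln(0.998300) = -0.001701
(r − q) = -0.001701 / (360/360) = -0.001701
q = r − ln(F/S)/T = 0.0203 + 0.001701 = 0.022001
q = 2.20%

2.20%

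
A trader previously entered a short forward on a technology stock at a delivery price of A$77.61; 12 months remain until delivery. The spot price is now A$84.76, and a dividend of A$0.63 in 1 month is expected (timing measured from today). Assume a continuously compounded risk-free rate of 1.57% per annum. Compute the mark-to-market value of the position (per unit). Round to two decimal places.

PV(remaining dividends) I = 0.63·e^(−0.0157·1/12) = 0.6292
Current forward F = (S − I)·e^(rT) = (84.76 − 0.6292)·e^(0.0157·12/12) = 84.1308 × 1.015824 = 85.4621
Value (long) = (F − K)·e^(−rT) = (85.4621 − 77.61) × 0.984423 = 7.7298
Short position value = −(long value) = -A$7.73

-A$7.73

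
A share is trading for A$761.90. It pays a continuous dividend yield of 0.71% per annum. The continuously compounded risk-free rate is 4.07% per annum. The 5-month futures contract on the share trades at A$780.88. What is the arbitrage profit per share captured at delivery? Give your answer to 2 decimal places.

A$8.24 per share

Fair futures: F* = S·e^(carry·T), with carry = (r − q) = 0.0407 − 0.0071 = 0.0336
F* = 761.90 · e^(0.0336 × 5/12) = 761.90 · e^0.014000 = 761.90 × 1.014098 = A$772.6413
Market A$780.88 > fair A$772.6413: forward overpriced → cash-and-carry (buy spot, short the forward).
At maturity, profit = |F_mkt − F*| = |780.88 − 772.6413| = A$8.24 per share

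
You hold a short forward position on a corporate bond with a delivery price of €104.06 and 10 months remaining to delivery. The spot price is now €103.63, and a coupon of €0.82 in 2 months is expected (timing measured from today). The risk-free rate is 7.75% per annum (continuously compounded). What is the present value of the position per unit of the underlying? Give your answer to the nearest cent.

-€5.27

PV(remaining coupons) I = 0.82·e^(−0.0775·2/12) = 0.8095
Current forward F = (S − I)·e^(rT) = (103.63 − 0.8095)·e^(0.0775·10/12) = 102.8205 × 1.066714 = 109.6801
Value (long) = (F − K)·e^(−rT) = (109.6801 − 104.06) × 0.937458 = 5.2686
Short position value = −(long value) = -€5.27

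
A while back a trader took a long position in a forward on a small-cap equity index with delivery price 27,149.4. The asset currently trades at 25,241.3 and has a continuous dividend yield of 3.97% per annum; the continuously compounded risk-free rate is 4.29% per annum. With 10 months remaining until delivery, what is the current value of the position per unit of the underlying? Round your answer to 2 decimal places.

Current fair forward for the remaining 10 months: F = S·e^((r − q)·T), (r − q) = 0.0429 − 0.0397 = 0.0032
F = 25241.3 · e^(0.0032 × 10/12) = 25241.3 × 1.00267023 = 25308.7001
Value of long forward = (F − K)·e^(−rT) = (25308.7001 − 27149.4) · e^(−0.0429·10/12)
= -1840.6999 × 0.96488148 = -1776.06

-1776.06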